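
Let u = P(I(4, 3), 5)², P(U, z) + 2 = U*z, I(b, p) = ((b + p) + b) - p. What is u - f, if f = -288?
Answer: 1732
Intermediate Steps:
I(b, p) = 2*b (I(b, p) = (p + 2*b) - p = 2*b)
P(U, z) = -2 + U*z
u = 1444 (u = (-2 + (2*4)*5)² = (-2 + 8*5)² = (-2 + 40)² = 38² = 1444)
u - f = 1444 - 1*(-288) = 1444 + 288 = 1732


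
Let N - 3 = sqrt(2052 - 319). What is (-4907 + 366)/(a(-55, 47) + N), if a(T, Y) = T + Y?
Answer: -22705/1708 - 4541*sqrt(1733)/1708 ≈ -123.97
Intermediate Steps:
N = 3 + sqrt(1733) (N = 3 + sqrt(2052 - 319) = 3 + sqrt(1733) ≈ 44.629)
(-4907 + 366)/(a(-55, 47) + N) = (-4907 + 366)/((-55 + 47) + (3 + sqrt(1733))) = -4541/(-8 + (3 + sqrt(1733))) = -4541/(-5 + sqrt(1733))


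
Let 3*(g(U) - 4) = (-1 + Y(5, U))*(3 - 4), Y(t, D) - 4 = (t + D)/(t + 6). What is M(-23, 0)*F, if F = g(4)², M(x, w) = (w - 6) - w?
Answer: -5400/121 ≈ -44.628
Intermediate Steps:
M(x, w) = -6 (M(x, w) = (-6 + w) - w = -6)
Y(t, D) = 4 + (D + t)/(6 + t) (Y(t, D) = 4 + (t + D)/(t + 6) = 4 + (D + t)/(6 + t))
g(U) = 94/33 - U/33 (g(U) = 4 + ((-1 + (24 + U + 5*5)/(6 + 5))*(3 - 4))/3 = 4 + ((-1 + (24 + U + 25)/11)*(-1))/3 = 4 + ((-1 + (49 + U)/11)*(-1))/3 = 4 + ((-1 + (49/11 + U/11))*(-1))/3 = 4 + ((38/11 + U/11)*(-1))/3 = 4 + (-38/11 - U/11)/3 = 4 + (-38/33 - U/33) = 94/33 - U/33)
F = 900/121 (F = (94/33 - 1/33*4)² = (94/33 - 4/33)² = (30/11)² = 900/121 ≈ 7.4380)
M(-23, 0)*F = -6*900/121 = -5400/121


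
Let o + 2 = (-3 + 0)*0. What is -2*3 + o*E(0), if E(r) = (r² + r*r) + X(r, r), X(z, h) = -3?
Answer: 0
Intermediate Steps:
E(r) = -3 + 2*r² (E(r) = (r² + r*r) - 3 = (r² + r²) - 3 = 2*r² - 3 = -3 + 2*r²)
o = -2 (o = -2 + (-3 + 0)*0 = -2 - 3*0 = -2 + 0 = -2)
-2*3 + o*E(0) = -2*3 - 2*(-3 + 2*0²) = -6 - 2*(-3 + 2*0) = -6 - 2*(-3 + 0) = -6 - 2*(-3) = -6 + 6 = 0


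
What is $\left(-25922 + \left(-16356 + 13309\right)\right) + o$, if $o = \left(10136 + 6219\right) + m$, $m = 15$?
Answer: $-12599$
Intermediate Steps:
$o = 16370$ ($o = \left(10136 + 6219\right) + 15 = 16355 + 15 = 16370$)
$\left(-25922 + \left(-16356 + 13309\right)\right) + o = \left(-25922 + \left(-16356 + 13309\right)\right) + 16370 = \left(-25922 - 3047\right) + 16370 = -28969 + 16370 = -12599$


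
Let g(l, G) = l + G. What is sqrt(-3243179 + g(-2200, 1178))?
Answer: I*sqrt(3244201) ≈ 1801.2*I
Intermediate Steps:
g(l, G) = G + l
sqrt(-3243179 + g(-2200, 1178)) = sqrt(-3243179 + (1178 - 2200)) = sqrt(-3243179 - 1022) = sqrt(-3244201) = I*sqrt(3244201)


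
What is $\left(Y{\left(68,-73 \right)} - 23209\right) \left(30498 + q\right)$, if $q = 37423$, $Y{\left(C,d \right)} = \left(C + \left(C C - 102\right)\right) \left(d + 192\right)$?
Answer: $35522750921$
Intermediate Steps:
$Y{\left(C,d \right)} = \left(192 + d\right) \left(-102 + C + C^{2}\right)$ ($Y{\left(C,d \right)} = \left(C + \left(C^{2} - 102\right)\right) \left(192 + d\right) = \left(C + \left(-102 + C^{2}\right)\right) \left(192 + d\right) = \left(-102 + C + C^{2}\right) \left(192 + d\right) = \left(192 + d\right) \left(-102 + C + C^{2}\right)$)
$\left(Y{\left(68,-73 \right)} - 23209\right) \left(30498 + q\right) = \left(\left(-19584 - -7446 + 192 \cdot 68 + 192 \cdot 68^{2} + 68 \left(-73\right) - 73 \cdot 68^{2}\right) - 23209\right) \left(30498 + 37423\right) = \left(\left(-19584 + 7446 + 13056 + 192 \cdot 4624 - 4964 - 337552\right) - 23209\right) 67921 = \left(\left(-19584 + 7446 + 13056 + 887808 - 4964 - 337552\right) - 23209\right) 67921 = \left(546210 - 23209\right) 67921 = 523001 \cdot 67921 = 35522750921$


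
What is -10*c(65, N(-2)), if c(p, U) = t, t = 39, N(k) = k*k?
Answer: -390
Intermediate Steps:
N(k) = k²
c(p, U) = 39
-10*c(65, N(-2)) = -10*39 = -390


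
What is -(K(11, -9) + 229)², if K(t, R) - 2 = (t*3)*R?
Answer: -4356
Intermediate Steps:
K(t, R) = 2 + 3*R*t (K(t, R) = 2 + (t*3)*R = 2 + (3*t)*R = 2 + 3*R*t)
-(K(11, -9) + 229)² = -((2 + 3*(-9)*11) + 229)² = -((2 - 297) + 229)² = -(-295 + 229)² = -1*(-66)² = -1*4356 = -4356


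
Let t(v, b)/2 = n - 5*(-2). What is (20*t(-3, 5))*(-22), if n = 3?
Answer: -11440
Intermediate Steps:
t(v, b) = 26 (t(v, b) = 2*(3 - 5*(-2)) = 2*(3 + 10) = 2*13 = 26)
(20*t(-3, 5))*(-22) = (20*26)*(-22) = 520*(-22) = -11440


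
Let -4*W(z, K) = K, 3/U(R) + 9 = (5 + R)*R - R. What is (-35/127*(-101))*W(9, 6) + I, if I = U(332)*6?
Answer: -394302981/9443974 ≈ -41.752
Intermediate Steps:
U(R) = 3/(-9 - R + R*(5 + R)) (U(R) = 3/(-9 + ((5 + R)*R - R)) = 3/(-9 + (R*(5 + R) - R)) = 3/(-9 + (-R + R*(5 + R))) = 3/(-9 - R + R*(5 + R)))
W(z, K) = -K/4
I = 6/37181 (I = (3/(-9 + 332² + 4*332))*6 = (3/(-9 + 110224 + 1328))*6 = (3/111543)*6 = (3*(1/111543))*6 = (1/37181)*6 = 6/37181 ≈ 0.00016137)
(-35/127*(-101))*W(9, 6) + I = (-35/127*(-101))*(-¼*6) + 6/37181 = (-35*1/127*(-101))*(-3/2) + 6/37181 = -35/127*(-101)*(-3/2) + 6/37181 = (3535/127)*(-3/2) + 6/37181 = -10605/254 + 6/37181 = -394302981/9443974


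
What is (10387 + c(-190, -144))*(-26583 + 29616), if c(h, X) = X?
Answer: 31067019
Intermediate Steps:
(10387 + c(-190, -144))*(-26583 + 29616) = (10387 - 144)*(-26583 + 29616) = 10243*3033 = 31067019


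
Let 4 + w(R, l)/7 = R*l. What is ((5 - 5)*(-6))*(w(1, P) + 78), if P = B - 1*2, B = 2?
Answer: 0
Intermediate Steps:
P = 0 (P = 2 - 1*2 = 2 - 2 = 0)
w(R, l) = -28 + 7*R*l (w(R, l) = -28 + 7*(R*l) = -28 + 7*R*l)
((5 - 5)*(-6))*(w(1, P) + 78) = ((5 - 5)*(-6))*((-28 + 7*1*0) + 78) = (0*(-6))*((-28 + 0) + 78) = 0*(-28 + 78) = 0*50 = 0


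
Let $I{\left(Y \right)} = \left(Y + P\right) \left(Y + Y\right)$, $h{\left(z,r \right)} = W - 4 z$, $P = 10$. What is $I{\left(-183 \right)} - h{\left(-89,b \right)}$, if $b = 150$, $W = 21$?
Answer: $62941$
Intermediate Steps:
$h{\left(z,r \right)} = 21 - 4 z$
$I{\left(Y \right)} = 2 Y \left(10 + Y\right)$ ($I{\left(Y \right)} = \left(Y + 10\right) \left(Y + Y\right) = \left(10 + Y\right) 2 Y = 2 Y \left(10 + Y\right)$)
$I{\left(-183 \right)} - h{\left(-89,b \right)} = 2 \left(-183\right) \left(10 - 183\right) - \left(21 - -356\right) = 2 \left(-183\right) \left(-173\right) - \left(21 + 356\right) = 63318 - 377 = 62941$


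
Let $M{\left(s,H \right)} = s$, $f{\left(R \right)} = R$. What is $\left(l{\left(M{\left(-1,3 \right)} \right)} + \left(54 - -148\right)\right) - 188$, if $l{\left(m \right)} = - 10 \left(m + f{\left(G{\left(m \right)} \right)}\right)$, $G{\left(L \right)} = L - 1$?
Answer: $44$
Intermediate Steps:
$G{\left(L \right)} = -1 + L$
$l{\left(m \right)} = 10 - 20 m$ ($l{\left(m \right)} = - 10 \left(m + \left(-1 + m\right)\right) = - 10 \left(-1 + 2 m\right) = 10 - 20 m$)
$\left(l{\left(M{\left(-1,3 \right)} \right)} + \left(54 - -148\right)\right) - 188 = \left(\left(10 - -20\right) + \left(54 - -148\right)\right) - 188 = \left(\left(10 + 20\right) + \left(54 + 148\right)\right) - 188 = \left(30 + 202\right) - 188 = 232 - 188 = 44$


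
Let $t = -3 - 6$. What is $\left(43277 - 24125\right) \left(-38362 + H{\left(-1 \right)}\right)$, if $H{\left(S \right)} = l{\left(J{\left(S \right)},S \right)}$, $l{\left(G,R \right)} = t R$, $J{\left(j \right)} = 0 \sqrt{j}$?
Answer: $-734536656$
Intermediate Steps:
$t = -9$
$J{\left(j \right)} = 0$
$l{\left(G,R \right)} = - 9 R$
$H{\left(S \right)} = - 9 S$
$\left(43277 - 24125\right) \left(-38362 + H{\left(-1 \right)}\right) = \left(43277 - 24125\right) \left(-38362 - -9\right) = 19152 \left(-38362 + 9\right) = 19152 \left(-38353\right) = -734536656$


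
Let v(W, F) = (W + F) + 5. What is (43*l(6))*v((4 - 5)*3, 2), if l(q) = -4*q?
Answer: -4128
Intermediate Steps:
v(W, F) = 5 + F + W (v(W, F) = (F + W) + 5 = 5 + F + W)
(43*l(6))*v((4 - 5)*3, 2) = (43*(-4*6))*(5 + 2 + (4 - 5)*3) = (43*(-24))*(5 + 2 - 1*3) = -1032*(5 + 2 - 3) = -1032*4 = -4128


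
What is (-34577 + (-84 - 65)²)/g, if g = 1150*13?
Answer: -476/575 ≈ -0.82783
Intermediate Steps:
g = 14950
(-34577 + (-84 - 65)²)/g = (-34577 + (-84 - 65)²)/14950 = (-34577 + (-149)²)*(1/14950) = (-34577 + 22201)*(1/14950) = -12376*1/14950 = -476/575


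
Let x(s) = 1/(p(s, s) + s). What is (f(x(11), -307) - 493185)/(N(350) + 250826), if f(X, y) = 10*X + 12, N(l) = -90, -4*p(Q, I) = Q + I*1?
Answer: -5424883/2758096 ≈ -1.9669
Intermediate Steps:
p(Q, I) = -I/4 - Q/4 (p(Q, I) = -(Q + I*1)/4 = -(Q + I)/4 = -(I + Q)/4 = -I/4 - Q/4)
x(s) = 2/s (x(s) = 1/((-s/4 - s/4) + s) = 1/(-s/2 + s) = 1/(s/2) = 2/s)
f(X, y) = 12 + 10*X
(f(x(11), -307) - 493185)/(N(350) + 250826) = ((12 + 10*(2/11)) - 493185)/(-90 + 250826) = ((12 + 10*(2*(1/11))) - 493185)/250736 = ((12 + 10*(2/11)) - 493185)*(1/250736) = ((12 + 20/11) - 493185)*(1/250736) = (152/11 - 493185)*(1/250736) = -5424883/11*1/250736 = -5424883/2758096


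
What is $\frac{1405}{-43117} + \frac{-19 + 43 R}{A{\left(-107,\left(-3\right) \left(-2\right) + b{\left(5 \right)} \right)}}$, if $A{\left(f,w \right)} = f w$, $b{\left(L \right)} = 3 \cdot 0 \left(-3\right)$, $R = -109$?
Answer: $\frac{101003296}{13840557} \approx 7.2976$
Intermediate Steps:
$b{\left(L \right)} = 0$ ($b{\left(L \right)} = 0 \left(-3\right) = 0$)
$\frac{1405}{-43117} + \frac{-19 + 43 R}{A{\left(-107,\left(-3\right) \left(-2\right) + b{\left(5 \right)} \right)}} = \frac{1405}{-43117} + \frac{-19 + 43 \left(-109\right)}{\left(-107\right) \left(\left(-3\right) \left(-2\right) + 0\right)} = 1405 \left(- \frac{1}{43117}\right) + \frac{-19 - 4687}{\left(-107\right) \left(6 + 0\right)} = - \frac{1405}{43117} - \frac{4706}{\left(-107\right) 6} = - \frac{1405}{43117} - \frac{4706}{-642} = - \frac{1405}{43117} - - \frac{2353}{321} = - \frac{1405}{43117} + \frac{2353}{321} = \frac{101003296}{13840557}$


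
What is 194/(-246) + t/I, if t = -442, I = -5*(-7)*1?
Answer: -57761/4305 ≈ -13.417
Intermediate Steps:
I = 35 (I = 35*1 = 35)
194/(-246) + t/I = 194/(-246) - 442/35 = 194*(-1/246) - 442*1/35 = -97/123 - 442/35 = -57761/4305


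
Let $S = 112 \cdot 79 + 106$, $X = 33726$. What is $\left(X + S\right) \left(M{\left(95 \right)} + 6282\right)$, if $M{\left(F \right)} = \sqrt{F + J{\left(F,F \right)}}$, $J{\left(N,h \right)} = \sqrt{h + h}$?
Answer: $268115760 + 42680 \sqrt{95 + \sqrt{190}} \approx 2.6856 \cdot 10^{8}$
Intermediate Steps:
$J{\left(N,h \right)} = \sqrt{2} \sqrt{h}$ ($J{\left(N,h \right)} = \sqrt{2 h} = \sqrt{2} \sqrt{h}$)
$S = 8954$ ($S = 8848 + 106 = 8954$)
$M{\left(F \right)} = \sqrt{F + \sqrt{2} \sqrt{F}}$
$\left(X + S\right) \left(M{\left(95 \right)} + 6282\right) = \left(33726 + 8954\right) \left(\sqrt{95 + \sqrt{2} \sqrt{95}} + 6282\right) = 42680 \left(\sqrt{95 + \sqrt{190}} + 6282\right) = 42680 \left(6282 + \sqrt{95 + \sqrt{190}}\right) = 268115760 + 42680 \sqrt{95 + \sqrt{190}}$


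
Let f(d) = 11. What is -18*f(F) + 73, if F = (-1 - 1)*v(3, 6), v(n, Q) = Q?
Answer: -125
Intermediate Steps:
F = -12 (F = (-1 - 1)*6 = -2*6 = -12)
-18*f(F) + 73 = -18*11 + 73 = -198 + 73 = -125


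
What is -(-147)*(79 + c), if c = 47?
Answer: 18522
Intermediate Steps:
-(-147)*(79 + c) = -(-147)*(79 + 47) = -(-147)*126 = -1*(-18522) = 18522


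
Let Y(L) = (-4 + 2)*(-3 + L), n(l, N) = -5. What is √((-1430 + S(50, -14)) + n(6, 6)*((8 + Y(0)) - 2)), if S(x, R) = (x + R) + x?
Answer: 6*I*√39 ≈ 37.47*I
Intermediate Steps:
S(x, R) = R + 2*x (S(x, R) = (R + x) + x = R + 2*x)
Y(L) = 6 - 2*L (Y(L) = -2*(-3 + L) = 6 - 2*L)
√((-1430 + S(50, -14)) + n(6, 6)*((8 + Y(0)) - 2)) = √((-1430 + (-14 + 2*50)) - 5*((8 + (6 - 2*0)) - 2)) = √((-1430 + (-14 + 100)) - 5*((8 + (6 + 0)) - 2)) = √((-1430 + 86) - 5*((8 + 6) - 2)) = √(-1344 - 5*(14 - 2)) = √(-1344 - 5*12) = √(-1344 - 60) = √(-1404) = 6*I*√39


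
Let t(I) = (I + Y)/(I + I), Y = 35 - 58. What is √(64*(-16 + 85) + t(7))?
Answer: 2*√54082/7 ≈ 66.444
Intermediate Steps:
Y = -23
t(I) = (-23 + I)/(2*I) (t(I) = (I - 23)/(I + I) = (-23 + I)/((2*I)) = (-23 + I)*(1/(2*I)) = (-23 + I)/(2*I))
√(64*(-16 + 85) + t(7)) = √(64*(-16 + 85) + (½)*(-23 + 7)/7) = √(64*69 + (½)*(⅐)*(-16)) = √(4416 - 8/7) = √(30904/7) = 2*√54082/7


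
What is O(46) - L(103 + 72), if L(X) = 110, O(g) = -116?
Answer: -226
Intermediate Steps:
O(46) - L(103 + 72) = -116 - 1*110 = -116 - 110 = -226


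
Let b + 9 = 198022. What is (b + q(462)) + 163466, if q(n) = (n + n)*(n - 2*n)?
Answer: -65409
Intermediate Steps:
b = 198013 (b = -9 + 198022 = 198013)
q(n) = -2*n² (q(n) = (2*n)*(-n) = -2*n²)
(b + q(462)) + 163466 = (198013 - 2*462²) + 163466 = (198013 - 2*213444) + 163466 = (198013 - 426888) + 163466 = -228875 + 163466 = -65409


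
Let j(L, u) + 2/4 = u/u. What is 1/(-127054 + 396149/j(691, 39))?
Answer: 1/665244 ≈ 1.5032e-6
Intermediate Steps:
j(L, u) = ½ (j(L, u) = -½ + u/u = -½ + 1 = ½)
1/(-127054 + 396149/j(691, 39)) = 1/(-127054 + 396149/(½)) = 1/(-127054 + 396149*2) = 1/(-127054 + 792298) = 1/665244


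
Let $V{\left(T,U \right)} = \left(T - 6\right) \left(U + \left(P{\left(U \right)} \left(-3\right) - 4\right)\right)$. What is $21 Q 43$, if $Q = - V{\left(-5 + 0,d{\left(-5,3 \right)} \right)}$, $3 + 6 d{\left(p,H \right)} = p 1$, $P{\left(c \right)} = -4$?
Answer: $66220$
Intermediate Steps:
$d{\left(p,H \right)} = - \frac{1}{2} + \frac{p}{6}$ ($d{\left(p,H \right)} = - \frac{1}{2} + \frac{p 1}{6} = - \frac{1}{2} + \frac{p}{6}$)
$V{\left(T,U \right)} = \left(-6 + T\right) \left(8 + U\right)$ ($V{\left(T,U \right)} = \left(T - 6\right) \left(U - -8\right) = \left(-6 + T\right) \left(U + \left(12 - 4\right)\right) = \left(-6 + T\right) \left(U + 8\right) = \left(-6 + T\right) \left(8 + U\right)$)
$Q = \frac{220}{3}$ ($Q = - (-48 - 6 \left(- \frac{1}{2} + \frac{1}{6} \left(-5\right)\right) + 8 \left(-5 + 0\right) + \left(-5 + 0\right) \left(- \frac{1}{2} + \frac{1}{6} \left(-5\right)\right)) = - (-48 - 6 \left(- \frac{1}{2} - \frac{5}{6}\right) + 8 \left(-5\right) - 5 \left(- \frac{1}{2} - \frac{5}{6}\right)) = - (-48 - -8 - 40 - - \frac{20}{3}) = - (-48 + 8 - 40 + \frac{20}{3}) = \left(-1\right) \left(- \frac{220}{3}\right) = \frac{220}{3} \approx 73.333$)
$21 Q 43 = 21 \cdot \frac{220}{3} \cdot 43 = 1540 \cdot 43 = 66220$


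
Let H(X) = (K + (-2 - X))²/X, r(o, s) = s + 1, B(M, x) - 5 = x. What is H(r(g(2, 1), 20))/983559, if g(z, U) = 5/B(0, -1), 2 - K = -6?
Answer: 25/2294971 ≈ 1.0893e-5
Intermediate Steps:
B(M, x) = 5 + x
K = 8 (K = 2 - 1*(-6) = 2 + 6 = 8)
g(z, U) = 5/4 (g(z, U) = 5/(5 - 1) = 5/4)
r(o, s) = 1 + s
H(X) = (6 - X)²/X (H(X) = (8 + (-2 - X))²/X = (6 - X)²/X)
H(r(g(2, 1), 20))/983559 = ((-6 + (1 + 20))²/(1 + 20))/983559 = ((-6 + 21)²/21)*(1/983559) = ((1/21)*15²)*(1/983559) = ((1/21)*225)*(1/983559) = (75/7)*(1/983559) = 25/2294971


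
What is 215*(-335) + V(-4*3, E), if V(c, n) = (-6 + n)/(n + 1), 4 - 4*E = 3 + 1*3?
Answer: -72038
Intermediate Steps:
E = -½ (E = 1 - (3 + 1*3)/4 = 1 - (3 + 3)/4 = 1 - ¼*6 = 1 - 3/2 = -½ ≈ -0.50000)
V(c, n) = (-6 + n)/(1 + n)
215*(-335) + V(-4*3, E) = 215*(-335) + (-6 - ½)/(1 - ½) = -72025 - 13/2/(½) = -72025 + 2*(-13/2) = -72025 - 13 = -72038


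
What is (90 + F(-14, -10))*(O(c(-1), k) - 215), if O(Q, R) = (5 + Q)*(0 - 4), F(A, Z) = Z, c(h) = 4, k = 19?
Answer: -20080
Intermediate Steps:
O(Q, R) = -20 - 4*Q (O(Q, R) = (5 + Q)*(-4) = -20 - 4*Q)
(90 + F(-14, -10))*(O(c(-1), k) - 215) = (90 - 10)*((-20 - 4*4) - 215) = 80*((-20 - 16) - 215) = 80*(-36 - 215) = 80*(-251) = -20080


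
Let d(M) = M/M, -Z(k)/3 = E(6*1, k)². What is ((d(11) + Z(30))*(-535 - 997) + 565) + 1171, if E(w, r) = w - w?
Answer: 204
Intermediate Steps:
E(w, r) = 0
Z(k) = 0 (Z(k) = -3*0² = -3*0 = 0)
d(M) = 1
((d(11) + Z(30))*(-535 - 997) + 565) + 1171 = ((1 + 0)*(-535 - 997) + 565) + 1171 = (1*(-1532) + 565) + 1171 = (-1532 + 565) + 1171 = -967 + 1171 = 204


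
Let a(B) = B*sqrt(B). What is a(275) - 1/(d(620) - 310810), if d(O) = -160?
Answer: 1/310970 + 1375*sqrt(11) ≈ 4560.4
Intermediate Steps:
a(B) = B**(3/2)
a(275) - 1/(d(620) - 310810) = 275**(3/2) - 1/(-160 - 310810) = 1375*sqrt(11) - 1/(-310970) = 1375*sqrt(11) - 1*(-1/310970) = 1375*sqrt(11) + 1/310970 = 1/310970 + 1375*sqrt(11)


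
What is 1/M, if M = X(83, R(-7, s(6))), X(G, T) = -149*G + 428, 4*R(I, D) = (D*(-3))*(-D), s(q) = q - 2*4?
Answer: -1/11939 ≈ -8.3759e-5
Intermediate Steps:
s(q) = -8 + q (s(q) = q - 8 = -8 + q)
R(I, D) = 3*D²/4 (R(I, D) = ((D*(-3))*(-D))/4 = ((-3*D)*(-D))/4 = (3*D²)/4 = 3*D²/4)
X(G, T) = 428 - 149*G
M = -11939 (M = 428 - 149*83 = 428 - 12367 = -11939)
1/M = 1/(-11939) = -1/11939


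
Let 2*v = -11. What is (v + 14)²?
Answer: 289/4 ≈ 72.250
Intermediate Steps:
v = -11/2 (v = (½)*(-11) = -11/2 ≈ -5.5000)
(v + 14)² = (-11/2 + 14)² = (17/2)² = 289/4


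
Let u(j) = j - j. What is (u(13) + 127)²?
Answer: 16129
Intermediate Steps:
u(j) = 0
(u(13) + 127)² = (0 + 127)² = 127² = 16129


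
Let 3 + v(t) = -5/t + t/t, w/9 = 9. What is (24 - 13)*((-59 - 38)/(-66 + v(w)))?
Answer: 86427/5513 ≈ 15.677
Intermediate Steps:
w = 81 (w = 9*9 = 81)
v(t) = -2 - 5/t (v(t) = -3 + (-5/t + t/t) = -3 + (-5/t + 1) = -3 + (1 - 5/t) = -2 - 5/t)
(24 - 13)*((-59 - 38)/(-66 + v(w))) = (24 - 13)*((-59 - 38)/(-66 + (-2 - 5/81))) = 11*(-97/(-66 + (-2 - 5*1/81))) = 11*(-97/(-66 + (-2 - 5/81))) = 11*(-97/(-66 - 167/81)) = 11*(-97/(-5513/81)) = 11*(-97*(-81/5513)) = 11*(7857/5513) = 86427/5513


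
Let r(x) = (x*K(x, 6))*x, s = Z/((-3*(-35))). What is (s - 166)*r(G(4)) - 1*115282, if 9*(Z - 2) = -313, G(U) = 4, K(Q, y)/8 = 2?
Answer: -29835146/189 ≈ -1.5786e+5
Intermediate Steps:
K(Q, y) = 16 (K(Q, y) = 8*2 = 16)
Z = -295/9 (Z = 2 + (1/9)*(-313) = 2 - 313/9 = -295/9 ≈ -32.778)
s = -59/189 (s = -295/(9*((-3*(-35)))) = -295/9/105 = -295/9*1/105 = -59/189 ≈ -0.31217)
r(x) = 16*x**2 (r(x) = (x*16)*x = (16*x)*x = 16*x**2)
(s - 166)*r(G(4)) - 1*115282 = (-59/189 - 166)*(16*4**2) - 1*115282 = -502928*16/189 - 115282 = -31433/189*256 - 115282 = -8046848/189 - 115282 = -29835146/189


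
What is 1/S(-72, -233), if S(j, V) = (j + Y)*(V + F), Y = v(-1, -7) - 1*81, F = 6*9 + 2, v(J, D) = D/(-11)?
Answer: 11/296652 ≈ 3.7080e-5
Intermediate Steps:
v(J, D) = -D/11 (v(J, D) = D*(-1/11) = -D/11)
F = 56 (F = 54 + 2 = 56)
Y = -884/11 (Y = -1/11*(-7) - 1*81 = 7/11 - 81 = -884/11 ≈ -80.364)
S(j, V) = (56 + V)*(-884/11 + j) (S(j, V) = (j - 884/11)*(V + 56) = (-884/11 + j)*(56 + V) = (56 + V)*(-884/11 + j))
1/S(-72, -233) = 1/(-49504/11 + 56*(-72) - 884/11*(-233) - 233*(-72)) = 1/(-49504/11 - 4032 + 205972/11 + 16776) = 1/(296652/11) = 11/296652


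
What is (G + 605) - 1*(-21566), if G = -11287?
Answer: 10884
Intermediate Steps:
(G + 605) - 1*(-21566) = (-11287 + 605) - 1*(-21566) = -10682 + 21566 = 10884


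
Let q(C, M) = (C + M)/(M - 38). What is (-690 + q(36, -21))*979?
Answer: -39869775/59 ≈ -6.7576e+5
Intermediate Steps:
q(C, M) = (C + M)/(-38 + M)
(-690 + q(36, -21))*979 = (-690 + (36 - 21)/(-38 - 21))*979 = (-690 + 15/(-59))*979 = (-690 - 1/59*15)*979 = (-690 - 15/59)*979 = -40725/59*979 = -39869775/59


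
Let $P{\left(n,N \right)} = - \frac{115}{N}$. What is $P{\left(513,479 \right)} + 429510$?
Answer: $\frac{205735175}{479} \approx 4.2951 \cdot 10^{5}$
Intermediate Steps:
$P{\left(513,479 \right)} + 429510 = - \frac{115}{479} + 429510 = \frac{205735175}{479}$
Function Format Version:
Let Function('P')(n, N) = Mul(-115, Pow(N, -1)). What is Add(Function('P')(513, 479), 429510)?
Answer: Rational(205735175, 479) ≈ 4.2951e+5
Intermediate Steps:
Add(Function('P')(513, 479), 429510) = Add(Mul(-115, Pow(479, -1)), 429510) = Add(Mul(-115, Rational(1, 479)), 429510) = Add(Rational(-115, 479), 429510) = Rational(205735175, 479)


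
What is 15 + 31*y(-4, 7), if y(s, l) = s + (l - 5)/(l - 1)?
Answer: -296/3 ≈ -98.667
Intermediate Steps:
y(s, l) = s + (-5 + l)/(-1 + l)
15 + 31*y(-4, 7) = 15 + 31*((-5 + 7 - 1*(-4) + 7*(-4))/(-1 + 7)) = 15 + 31*((-5 + 7 + 4 - 28)/6) = 15 + 31*((⅙)*(-22)) = 15 + 31*(-11/3) = 15 - 341/3 = -296/3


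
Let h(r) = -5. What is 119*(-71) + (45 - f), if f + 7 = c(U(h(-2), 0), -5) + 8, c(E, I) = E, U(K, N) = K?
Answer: -8400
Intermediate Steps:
f = -4 (f = -7 + (-5 + 8) = -7 + 3 = -4)
119*(-71) + (45 - f) = 119*(-71) + (45 - 1*(-4)) = -8449 + (45 + 4) = -8449 + 49 = -8400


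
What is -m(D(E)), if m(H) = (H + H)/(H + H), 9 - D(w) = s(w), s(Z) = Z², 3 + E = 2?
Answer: -1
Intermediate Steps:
E = -1 (E = -3 + 2 = -1)
D(w) = 9 - w²
m(H) = 1 (m(H) = (2*H)/((2*H)) = (2*H)*(1/(2*H)) = 1)
-m(D(E)) = -1*1 = -1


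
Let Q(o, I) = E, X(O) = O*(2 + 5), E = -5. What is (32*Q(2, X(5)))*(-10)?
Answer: 1600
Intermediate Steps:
X(O) = 7*O (X(O) = O*7 = 7*O)
Q(o, I) = -5
(32*Q(2, X(5)))*(-10) = (32*(-5))*(-10) = -160*(-10) = 1600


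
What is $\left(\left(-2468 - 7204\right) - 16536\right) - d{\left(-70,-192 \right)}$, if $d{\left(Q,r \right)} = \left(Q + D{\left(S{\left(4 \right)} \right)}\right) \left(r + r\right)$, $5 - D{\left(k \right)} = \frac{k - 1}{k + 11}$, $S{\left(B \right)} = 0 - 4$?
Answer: $- \frac{356256}{7} \approx -50894.0$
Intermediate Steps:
$S{\left(B \right)} = -4$
$D{\left(k \right)} = 5 - \frac{-1 + k}{11 + k}$ ($D{\left(k \right)} = 5 - \frac{k - 1}{k + 11} = 5 - \frac{-1 + k}{11 + k}$)
$d{\left(Q,r \right)} = 2 r \left(\frac{40}{7} + Q\right)$ ($d{\left(Q,r \right)} = \left(Q + \frac{4 \left(14 - 4\right)}{11 - 4}\right) \left(r + r\right) = \left(Q + 4 \cdot \frac{1}{7} \cdot 10\right) 2 r = \left(Q + \frac{40}{7}\right) 2 r = \left(\frac{40}{7} + Q\right) 2 r = 2 r \left(\frac{40}{7} + Q\right)$)
$\left(\left(-2468 - 7204\right) - 16536\right) - d{\left(-70,-192 \right)} = \left(\left(-2468 - 7204\right) - 16536\right) - \frac{2}{7} \left(-192\right) \left(40 + 7 \left(-70\right)\right) = \left(-9672 - 16536\right) - \frac{2}{7} \left(-192\right) \left(40 - 490\right) = -26208 - \frac{2}{7} \left(-192\right) \left(-450\right) = -26208 - \frac{172800}{7} = - \frac{356256}{7}$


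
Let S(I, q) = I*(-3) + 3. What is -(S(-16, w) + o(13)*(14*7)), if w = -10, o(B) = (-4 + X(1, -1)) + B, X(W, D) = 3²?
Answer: -1815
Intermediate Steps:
X(W, D) = 9
o(B) = 5 + B (o(B) = (-4 + 9) + B = 5 + B)
S(I, q) = 3 - 3*I (S(I, q) = -3*I + 3 = 3 - 3*I)
-(S(-16, w) + o(13)*(14*7)) = -((3 - 3*(-16)) + (5 + 13)*(14*7)) = -((3 + 48) + 18*98) = -(51 + 1764) = -1*1815 = -1815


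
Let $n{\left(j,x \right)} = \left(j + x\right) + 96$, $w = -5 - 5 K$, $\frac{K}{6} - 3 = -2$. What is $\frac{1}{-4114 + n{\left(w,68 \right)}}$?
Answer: $- \frac{1}{3985} \approx -0.00025094$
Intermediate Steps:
$K = 6$ ($K = 18 + 6 \left(-2\right) = 18 - 12 = 6$)
$w = -35$ ($w = -5 - 30 = -35$)
$n{\left(j,x \right)} = 96 + j + x$
$\frac{1}{-4114 + n{\left(w,68 \right)}} = \frac{1}{-4114 + \left(96 - 35 + 68\right)} = \frac{1}{-4114 + 129} = \frac{1}{-3985} = - \frac{1}{3985}$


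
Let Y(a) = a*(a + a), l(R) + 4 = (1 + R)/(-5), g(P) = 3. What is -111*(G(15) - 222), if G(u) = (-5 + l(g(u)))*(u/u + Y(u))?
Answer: 2576199/5 ≈ 5.1524e+5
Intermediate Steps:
l(R) = -21/5 - R/5 (l(R) = -4 + (1 + R)/(-5) = -4 + (1 + R)*(-1/5) = -4 + (-1/5 - R/5) = -21/5 - R/5)
Y(a) = 2*a**2 (Y(a) = a*(2*a) = 2*a**2)
G(u) = -49/5 - 98*u**2/5 (G(u) = (-5 + (-21/5 - 1/5*3))*(u/u + 2*u**2) = (-5 + (-21/5 - 3/5))*(1 + 2*u**2) = (-5 - 24/5)*(1 + 2*u**2) = -49*(1 + 2*u**2)/5 = -49/5 - 98*u**2/5)
-111*(G(15) - 222) = -111*((-49/5 - 98/5*15**2) - 222) = -111*((-49/5 - 98/5*225) - 222) = -111*((-49/5 - 4410) - 222) = -111*(-22099/5 - 222) = -111*(-23209/5) = 2576199/5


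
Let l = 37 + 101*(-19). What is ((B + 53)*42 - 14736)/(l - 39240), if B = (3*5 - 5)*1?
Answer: 6045/20561 ≈ 0.29400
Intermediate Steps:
B = 10 (B = (15 - 5)*1 = 10*1 = 10)
l = -1882 (l = 37 - 1919 = -1882)
((B + 53)*42 - 14736)/(l - 39240) = ((10 + 53)*42 - 14736)/(-1882 - 39240) = (63*42 - 14736)/(-41122) = (2646 - 14736)*(-1/41122) = -12090*(-1/41122) = 6045/20561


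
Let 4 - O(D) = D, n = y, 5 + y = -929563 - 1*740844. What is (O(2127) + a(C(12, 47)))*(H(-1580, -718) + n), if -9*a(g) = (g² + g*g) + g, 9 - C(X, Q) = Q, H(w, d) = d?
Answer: 12231000470/3 ≈ 4.0770e+9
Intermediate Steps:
C(X, Q) = 9 - Q
y = -1670412 (y = -5 + (-929563 - 1*740844) = -5 + (-929563 - 740844) = -5 - 1670407 = -1670412)
n = -1670412
O(D) = 4 - D
a(g) = -2*g²/9 - g/9 (a(g) = -((g² + g*g) + g)/9 = -((g² + g²) + g)/9 = -(2*g² + g)/9 = -(g + 2*g²)/9 = -2*g²/9 - g/9)
(O(2127) + a(C(12, 47)))*(H(-1580, -718) + n) = ((4 - 1*2127) - (9 - 1*47)*(1 + 2*(9 - 1*47))/9)*(-718 - 1670412) = ((4 - 2127) - (9 - 47)*(1 + 2*(9 - 47))/9)*(-1671130) = (-2123 - ⅑*(-38)*(1 + 2*(-38)))*(-1671130) = (-2123 - ⅑*(-38)*(1 - 76))*(-1671130) = (-2123 - ⅑*(-38)*(-75))*(-1671130) = (-2123 - 950/3)*(-1671130) = -7319/3*(-1671130) = 12231000470/3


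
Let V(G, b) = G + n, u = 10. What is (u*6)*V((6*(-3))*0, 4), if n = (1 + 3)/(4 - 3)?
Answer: 240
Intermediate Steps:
n = 4 (n = 4/1 = 4*1 = 4)
V(G, b) = 4 + G (V(G, b) = G + 4 = 4 + G)
(u*6)*V((6*(-3))*0, 4) = (10*6)*(4 + (6*(-3))*0) = 60*(4 - 18*0) = 60*(4 + 0) = 60*4 = 240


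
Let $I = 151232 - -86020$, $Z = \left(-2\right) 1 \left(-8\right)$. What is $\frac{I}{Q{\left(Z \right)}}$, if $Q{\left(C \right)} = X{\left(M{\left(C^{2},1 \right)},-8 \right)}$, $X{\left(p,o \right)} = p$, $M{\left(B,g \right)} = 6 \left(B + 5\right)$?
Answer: $\frac{39542}{261} \approx 151.5$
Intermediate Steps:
$M{\left(B,g \right)} = 30 + 6 B$ ($M{\left(B,g \right)} = 6 \left(5 + B\right) = 30 + 6 B$)
$Z = 16$ ($Z = \left(-2\right) \left(-8\right) = 16$)
$Q{\left(C \right)} = 30 + 6 C^{2}$
$I = 237252$ ($I = 151232 + 86020 = 237252$)
$\frac{I}{Q{\left(Z \right)}} = \frac{237252}{30 + 6 \cdot 16^{2}} = \frac{237252}{30 + 6 \cdot 256} = \frac{237252}{30 + 1536} = \frac{237252}{1566} = 237252 \cdot \frac{1}{1566} = \frac{39542}{261}$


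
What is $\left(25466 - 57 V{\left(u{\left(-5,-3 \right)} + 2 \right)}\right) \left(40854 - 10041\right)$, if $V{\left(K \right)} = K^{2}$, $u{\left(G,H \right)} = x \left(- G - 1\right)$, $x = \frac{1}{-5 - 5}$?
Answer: $\frac{19504690626}{25} \approx 7.8019 \cdot 10^{8}$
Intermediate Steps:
$x = - \frac{1}{10}$ ($x = \frac{1}{-10} = - \frac{1}{10} \approx -0.1$)
$u{\left(G,H \right)} = \frac{1}{10} + \frac{G}{10}$ ($u{\left(G,H \right)} = - \frac{- G - 1}{10} = - \frac{-1 - G}{10} = \frac{1}{10} + \frac{G}{10}$)
$\left(25466 - 57 V{\left(u{\left(-5,-3 \right)} + 2 \right)}\right) \left(40854 - 10041\right) = \left(25466 - 57 \left(\left(\frac{1}{10} + \frac{1}{10} \left(-5\right)\right) + 2\right)^{2}\right) \left(40854 - 10041\right) = \left(25466 - 57 \left(\left(\frac{1}{10} - \frac{1}{2}\right) + 2\right)^{2}\right) 30813 = \left(25466 - 57 \left(- \frac{2}{5} + 2\right)^{2}\right) 30813 = \left(25466 - 57 \left(\frac{8}{5}\right)^{2}\right) 30813 = \left(25466 - \frac{3648}{25}\right) 30813 = \frac{633002}{25} \cdot 30813 = \frac{19504690626}{25}$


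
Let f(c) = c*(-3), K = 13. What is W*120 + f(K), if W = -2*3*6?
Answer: -4359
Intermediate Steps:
f(c) = -3*c
W = -36 (W = -6*6 = -36)
W*120 + f(K) = -36*120 - 3*13 = -4320 - 39 = -4359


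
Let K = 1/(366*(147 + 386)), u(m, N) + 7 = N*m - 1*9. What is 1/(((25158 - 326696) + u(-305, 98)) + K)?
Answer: -195078/64657432631 ≈ -3.0171e-6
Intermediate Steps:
u(m, N) = -16 + N*m (u(m, N) = -7 + (N*m - 1*9) = -7 + (N*m - 9) = -7 + (-9 + N*m) = -16 + N*m)
K = 1/195078 (K = 1/(366*533) = 1/195078 ≈ 5.1262e-6)
1/(((25158 - 326696) + u(-305, 98)) + K) = 1/(((25158 - 326696) + (-16 + 98*(-305))) + 1/195078) = 1/((-301538 + (-16 - 29890)) + 1/195078) = 1/((-301538 - 29906) + 1/195078) = 1/(-331444 + 1/195078) = 1/(-64657432631/195078) = -195078/64657432631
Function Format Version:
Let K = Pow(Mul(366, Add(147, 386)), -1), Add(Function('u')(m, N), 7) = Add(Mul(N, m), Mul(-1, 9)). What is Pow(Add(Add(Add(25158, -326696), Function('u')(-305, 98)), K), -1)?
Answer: Rational(-195078, 64657432631) ≈ -3.0171e-6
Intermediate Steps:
Function('u')(m, N) = Add(-16, Mul(N, m)) (Function('u')(m, N) = Add(-7, Add(Mul(N, m), Mul(-1, 9))) = Add(-7, Add(Mul(N, m), -9)) = Add(-7, Add(-9, Mul(N, m))) = Add(-16, Mul(N, m)))
K = Rational(1, 195078) (K = Pow(Mul(366, 533), -1) = Pow(195078, -1) = Rational(1, 195078) ≈ 5.1262e-6)
Pow(Add(Add(Add(25158, -326696), Function('u')(-305, 98)), K), -1) = Pow(Add(Add(Add(25158, -326696), Add(-16, Mul(98, -305))), Rational(1, 195078)), -1) = Pow(Add(Add(-301538, Add(-16, -29890)), Rational(1, 195078)), -1) = Pow(Add(Add(-301538, -29906), Rational(1, 195078)), -1) = Pow(Add(-331444, Rational(1, 195078)), -1) = Pow(Rational(-64657432631, 195078), -1) = Rational(-195078, 64657432631)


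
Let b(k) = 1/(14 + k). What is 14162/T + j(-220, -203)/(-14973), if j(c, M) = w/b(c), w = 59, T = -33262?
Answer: 96109361/249015963 ≈ 0.38596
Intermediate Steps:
j(c, M) = 826 + 59*c (j(c, M) = 59/(1/(14 + c)) = 59*(14 + c) = 826 + 59*c)
14162/T + j(-220, -203)/(-14973) = 14162/(-33262) + (826 + 59*(-220))/(-14973) = 14162*(-1/33262) + (826 - 12980)*(-1/14973) = -7081/16631 - 12154*(-1/14973) = -7081/16631 + 12154/14973 = 96109361/249015963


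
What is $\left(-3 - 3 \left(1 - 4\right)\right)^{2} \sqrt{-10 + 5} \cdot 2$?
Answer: $72 i \sqrt{5} \approx 161.0 i$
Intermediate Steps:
$\left(-3 - 3 \left(1 - 4\right)\right)^{2} \sqrt{-10 + 5} \cdot 2 = \left(-3 - -9\right)^{2} \sqrt{-5} \cdot 2 = \left(-3 + 9\right)^{2} i \sqrt{5} \cdot 2 = 6^{2} i \sqrt{5} \cdot 2 = 36 i \sqrt{5} \cdot 2 = 72 i \sqrt{5}$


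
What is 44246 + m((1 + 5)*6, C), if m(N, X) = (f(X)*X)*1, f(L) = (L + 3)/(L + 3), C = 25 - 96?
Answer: 44175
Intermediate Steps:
C = -71
f(L) = 1 (f(L) = (3 + L)/(3 + L) = 1)
m(N, X) = X (m(N, X) = (1*X)*1 = X*1 = X)
44246 + m((1 + 5)*6, C) = 44246 - 71 = 44175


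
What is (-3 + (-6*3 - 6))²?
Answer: 729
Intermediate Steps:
(-3 + (-6*3 - 6))² = (-3 + (-18 - 6))² = (-3 - 24)² = (-27)² = 729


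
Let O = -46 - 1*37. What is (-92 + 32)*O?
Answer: 4980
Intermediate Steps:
O = -83 (O = -46 - 37 = -83)
(-92 + 32)*O = (-92 + 32)*(-83) = -60*(-83) = 4980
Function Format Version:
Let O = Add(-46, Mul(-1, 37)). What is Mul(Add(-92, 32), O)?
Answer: 4980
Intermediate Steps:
O = -83 (O = Add(-46, -37) = -83)
Mul(Add(-92, 32), O) = Mul(Add(-92, 32), -83) = Mul(-60, -83) = 4980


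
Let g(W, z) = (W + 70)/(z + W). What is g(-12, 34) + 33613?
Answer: 369772/11 ≈ 33616.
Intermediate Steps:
g(W, z) = (70 + W)/(W + z)
g(-12, 34) + 33613 = (70 - 12)/(-12 + 34) + 33613 = 58/22 + 33613 = (1/22)*58 + 33613 = 29/11 + 33613 = 369772/11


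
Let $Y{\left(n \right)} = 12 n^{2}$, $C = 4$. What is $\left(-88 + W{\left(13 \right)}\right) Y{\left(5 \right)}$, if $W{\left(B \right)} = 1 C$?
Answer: $-25200$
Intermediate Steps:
$W{\left(B \right)} = 4$ ($W{\left(B \right)} = 1 \cdot 4 = 4$)
$\left(-88 + W{\left(13 \right)}\right) Y{\left(5 \right)} = \left(-88 + 4\right) 12 \cdot 5^{2} = - 84 \cdot 12 \cdot 25 = \left(-84\right) 300 = -25200$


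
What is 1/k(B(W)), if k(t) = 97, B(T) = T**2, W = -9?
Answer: 1/97 ≈ 0.010309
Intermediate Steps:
1/k(B(W)) = 1/97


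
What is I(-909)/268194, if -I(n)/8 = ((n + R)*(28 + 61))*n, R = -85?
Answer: -107220792/44699 ≈ -2398.7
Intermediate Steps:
I(n) = -8*n*(-7565 + 89*n) (I(n) = -8*(n - 85)*(28 + 61)*n = -8*(-85 + n)*89*n = -8*(-7565 + 89*n)*n = -8*n*(-7565 + 89*n))
I(-909)/268194 = (712*(-909)*(85 - 1*(-909)))/268194 = (712*(-909)*(85 + 909))*(1/268194) = (712*(-909)*994)*(1/268194) = -643324752*1/268194 = -107220792/44699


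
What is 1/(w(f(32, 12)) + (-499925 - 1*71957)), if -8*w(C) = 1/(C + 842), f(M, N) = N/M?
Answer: -6739/3853912799 ≈ -1.7486e-6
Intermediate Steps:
w(C) = -1/(8*(842 + C)) (w(C) = -1/(8*(C + 842)) = -1/(8*(842 + C)))
1/(w(f(32, 12)) + (-499925 - 1*71957)) = 1/(-1/(6736 + 8*(12/32)) + (-499925 - 1*71957)) = 1/(-1/(6736 + 8*(12*(1/32))) + (-499925 - 71957)) = 1/(-1/(6736 + 8*(3/8)) - 571882) = 1/(-1/(6736 + 3) - 571882) = 1/(-1/6739 - 571882) = 1/(-3853912799/6739) = -6739/3853912799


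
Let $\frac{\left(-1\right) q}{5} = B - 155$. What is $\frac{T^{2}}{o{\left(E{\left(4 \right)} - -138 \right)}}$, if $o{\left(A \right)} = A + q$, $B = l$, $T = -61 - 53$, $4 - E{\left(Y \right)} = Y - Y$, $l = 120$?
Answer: $\frac{12996}{317} \approx 40.997$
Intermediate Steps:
$E{\left(Y \right)} = 4$ ($E{\left(Y \right)} = 4 - \left(Y - Y\right) = 4 - 0 = 4 + 0 = 4$)
$T = -114$ ($T = -61 - 53 = -114$)
$B = 120$
$q = 175$ ($q = - 5 \left(120 - 155\right) = \left(-5\right) \left(-35\right) = 175$)
$o{\left(A \right)} = 175 + A$ ($o{\left(A \right)} = A + 175 = 175 + A$)
$\frac{T^{2}}{o{\left(E{\left(4 \right)} - -138 \right)}} = \frac{\left(-114\right)^{2}}{175 + \left(4 - -138\right)} = \frac{12996}{175 + \left(4 + 138\right)} = \frac{12996}{175 + 142} = \frac{12996}{317}$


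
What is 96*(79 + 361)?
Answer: 42240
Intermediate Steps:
96*(79 + 361) = 96*440 = 42240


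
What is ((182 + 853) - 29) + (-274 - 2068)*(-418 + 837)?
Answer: -980292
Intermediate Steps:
((182 + 853) - 29) + (-274 - 2068)*(-418 + 837) = (1035 - 29) - 2342*419 = 1006 - 981298 = -980292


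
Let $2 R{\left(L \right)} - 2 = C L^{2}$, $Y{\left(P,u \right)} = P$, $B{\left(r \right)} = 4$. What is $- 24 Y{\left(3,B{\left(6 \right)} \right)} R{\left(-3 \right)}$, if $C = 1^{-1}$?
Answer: $-396$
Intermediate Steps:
$C = 1$
$R{\left(L \right)} = 1 + \frac{L^{2}}{2}$ ($R{\left(L \right)} = 1 + \frac{1 L^{2}}{2} = 1 + \frac{L^{2}}{2}$)
$- 24 Y{\left(3,B{\left(6 \right)} \right)} R{\left(-3 \right)} = \left(-24\right) 3 \left(1 + \frac{\left(-3\right)^{2}}{2}\right) = - 72 \left(1 + \frac{1}{2} \cdot 9\right) = - 72 \left(1 + \frac{9}{2}\right) = \left(-72\right) \frac{11}{2} = -396$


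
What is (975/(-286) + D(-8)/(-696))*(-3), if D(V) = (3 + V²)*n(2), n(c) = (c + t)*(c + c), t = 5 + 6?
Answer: 8053/319 ≈ 25.245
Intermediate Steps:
t = 11
n(c) = 2*c*(11 + c) (n(c) = (c + 11)*(c + c) = (11 + c)*(2*c) = 2*c*(11 + c))
D(V) = 156 + 52*V² (D(V) = (3 + V²)*(2*2*(11 + 2)) = (3 + V²)*(2*2*13) = (3 + V²)*52 = 156 + 52*V²)
(975/(-286) + D(-8)/(-696))*(-3) = (975/(-286) + (156 + 52*(-8)²)/(-696))*(-3) = (975*(-1/286) + (156 + 52*64)*(-1/696))*(-3) = (-75/22 + (156 + 3328)*(-1/696))*(-3) = (-75/22 + 3484*(-1/696))*(-3) = (-75/22 - 871/174)*(-3) = -8053/957*(-3) = 8053/319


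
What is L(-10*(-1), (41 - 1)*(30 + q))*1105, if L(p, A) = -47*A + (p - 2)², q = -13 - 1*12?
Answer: -10316280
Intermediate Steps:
q = -25 (q = -13 - 12 = -25)
L(p, A) = (-2 + p)² - 47*A (L(p, A) = -47*A + (-2 + p)² = (-2 + p)² - 47*A)
L(-10*(-1), (41 - 1)*(30 + q))*1105 = ((-2 - 10*(-1))² - 47*(41 - 1)*(30 - 25))*1105 = ((-2 + 10)² - 1880*5)*1105 = (8² - 47*200)*1105 = (64 - 9400)*1105 = -9336*1105 = -10316280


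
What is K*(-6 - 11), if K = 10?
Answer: -170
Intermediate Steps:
K*(-6 - 11) = 10*(-6 - 11) = 10*(-17) = -170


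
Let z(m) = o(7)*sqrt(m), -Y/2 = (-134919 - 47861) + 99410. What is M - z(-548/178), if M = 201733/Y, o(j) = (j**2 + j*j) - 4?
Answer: 28819/23820 - 94*I*sqrt(24386)/89 ≈ 1.2099 - 164.93*I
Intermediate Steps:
o(j) = -4 + 2*j**2 (o(j) = (j**2 + j**2) - 4 = 2*j**2 - 4 = -4 + 2*j**2)
Y = 166740 (Y = -2*((-134919 - 47861) + 99410) = -2*(-182780 + 99410) = -2*(-83370) = 166740)
z(m) = 94*sqrt(m) (z(m) = (-4 + 2*7**2)*sqrt(m) = (-4 + 2*49)*sqrt(m) = (-4 + 98)*sqrt(m) = 94*sqrt(m))
M = 28819/23820 (M = 201733/166740 = 201733*(1/166740) = 28819/23820 ≈ 1.2099)
M - z(-548/178) = 28819/23820 - 94*sqrt(-548/178) = 28819/23820 - 94*sqrt(-548*1/178) = 28819/23820 - 94*sqrt(-274/89) = 28819/23820 - 94*I*sqrt(24386)/89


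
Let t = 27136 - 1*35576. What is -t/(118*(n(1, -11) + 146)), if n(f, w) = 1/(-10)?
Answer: 42200/86081 ≈ 0.49024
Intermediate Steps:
n(f, w) = -⅒
t = -8440 (t = 27136 - 35576 = -8440)
-t/(118*(n(1, -11) + 146)) = -(-8440)/(118*(-⅒ + 146)) = -(-8440)/(118*(1459/10)) = -(-8440)/86081/5 = -(-8440)*5/86081 = -1*(-42200/86081) = 42200/86081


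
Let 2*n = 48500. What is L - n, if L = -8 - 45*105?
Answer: -28983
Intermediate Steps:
n = 24250 (n = (½)*48500 = 24250)
L = -4733 (L = -8 - 4725 = -4733)
L - n = -4733 - 1*24250 = -4733 - 24250 = -28983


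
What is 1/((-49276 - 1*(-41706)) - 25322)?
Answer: -1/32892 ≈ -3.0403e-5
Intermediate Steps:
1/((-49276 - 1*(-41706)) - 25322) = 1/((-49276 + 41706) - 25322) = 1/(-7570 - 25322) = 1/(-32892) = -1/32892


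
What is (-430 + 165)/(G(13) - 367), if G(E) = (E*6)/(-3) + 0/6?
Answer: 265/393 ≈ 0.67430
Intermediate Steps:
G(E) = -2*E (G(E) = (6*E)*(-⅓) + 0*(⅙) = -2*E + 0 = -2*E)
(-430 + 165)/(G(13) - 367) = (-430 + 165)/(-2*13 - 367) = -265/(-26 - 367) = -265/(-393) = -265*(-1/393) = 265/393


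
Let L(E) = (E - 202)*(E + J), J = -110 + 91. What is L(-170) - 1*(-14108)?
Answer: 84416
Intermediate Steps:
J = -19
L(E) = (-202 + E)*(-19 + E) (L(E) = (E - 202)*(E - 19) = (-202 + E)*(-19 + E))
L(-170) - 1*(-14108) = (3838 + (-170)**2 - 221*(-170)) - 1*(-14108) = (3838 + 28900 + 37570) + 14108 = 70308 + 14108 = 84416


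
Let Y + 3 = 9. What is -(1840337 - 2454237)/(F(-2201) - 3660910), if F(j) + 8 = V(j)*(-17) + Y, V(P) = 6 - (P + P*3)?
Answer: -306950/1905341 ≈ -0.16110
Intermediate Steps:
Y = 6 (Y = -3 + 9 = 6)
V(P) = 6 - 4*P (V(P) = 6 - (P + 3*P) = 6 - 4*P)
F(j) = -104 + 68*j (F(j) = -8 + ((6 - 4*j)*(-17) + 6) = -8 + ((-102 + 68*j) + 6) = -8 + (-96 + 68*j) = -104 + 68*j)
-(1840337 - 2454237)/(F(-2201) - 3660910) = -(1840337 - 2454237)/((-104 + 68*(-2201)) - 3660910) = -(-613900)/((-104 - 149668) - 3660910) = -(-613900)/(-149772 - 3660910) = -(-613900)/(-3810682) = -(-613900)*(-1)/3810682 = -1*306950/1905341 = -306950/1905341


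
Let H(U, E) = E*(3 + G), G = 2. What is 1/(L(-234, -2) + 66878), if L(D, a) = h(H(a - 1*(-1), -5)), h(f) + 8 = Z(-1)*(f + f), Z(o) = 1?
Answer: 1/66820 ≈ 1.4966e-5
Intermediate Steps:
H(U, E) = 5*E (H(U, E) = E*(3 + 2) = E*5 = 5*E)
h(f) = -8 + 2*f (h(f) = -8 + 1*(f + f) = -8 + 1*(2*f) = -8 + 2*f)
L(D, a) = -58 (L(D, a) = -8 + 2*(5*(-5)) = -8 + 2*(-25) = -8 - 50 = -58)
1/(L(-234, -2) + 66878) = 1/(-58 + 66878) = 1/66820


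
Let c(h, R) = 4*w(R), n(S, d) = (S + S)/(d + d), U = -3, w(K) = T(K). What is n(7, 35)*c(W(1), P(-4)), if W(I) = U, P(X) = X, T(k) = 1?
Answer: ⅘ ≈ 0.80000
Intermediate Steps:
w(K) = 1
W(I) = -3
n(S, d) = S/d (n(S, d) = (2*S)/((2*d)) = (2*S)*(1/(2*d)) = S/d)
c(h, R) = 4 (c(h, R) = 4*1 = 4)
n(7, 35)*c(W(1), P(-4)) = (7/35)*4 = (7*(1/35))*4 = (⅕)*4 = ⅘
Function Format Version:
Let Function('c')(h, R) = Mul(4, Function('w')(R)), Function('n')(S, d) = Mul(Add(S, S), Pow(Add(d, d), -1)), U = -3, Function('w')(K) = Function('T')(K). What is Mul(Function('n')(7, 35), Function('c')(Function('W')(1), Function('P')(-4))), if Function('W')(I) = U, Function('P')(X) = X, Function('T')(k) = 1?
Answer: Rational(4, 5) ≈ 0.80000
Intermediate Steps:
Function('w')(K) = 1
Function('W')(I) = -3
Function('n')(S, d) = Mul(S, Pow(d, -1)) (Function('n')(S, d) = Mul(Mul(2, S), Pow(Mul(2, d), -1)) = Mul(Mul(2, S), Mul(Rational(1, 2), Pow(d, -1))) = Mul(S, Pow(d, -1)))
Function('c')(h, R) = 4 (Function('c')(h, R) = Mul(4, 1) = 4)
Mul(Function('n')(7, 35), Function('c')(Function('W')(1), Function('P')(-4))) = Mul(Mul(7, Pow(35, -1)), 4) = Mul(Mul(7, Rational(1, 35)), 4) = Mul(Rational(1, 5), 4) = Rational(4, 5)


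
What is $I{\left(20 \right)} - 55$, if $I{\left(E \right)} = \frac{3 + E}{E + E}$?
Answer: $- \frac{2177}{40} \approx -54.425$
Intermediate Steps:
$I{\left(E \right)} = \frac{3 + E}{2 E}$
$I{\left(20 \right)} - 55 = \frac{3 + 20}{2 \cdot 20} - 55 = \frac{1}{2} \cdot \frac{1}{20} \cdot 23 - 55 = \frac{23}{40} - 55 = - \frac{2177}{40}$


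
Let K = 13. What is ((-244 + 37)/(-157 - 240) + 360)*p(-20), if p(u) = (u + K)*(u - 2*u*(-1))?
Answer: 60113340/397 ≈ 1.5142e+5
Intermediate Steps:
p(u) = 3*u*(13 + u) (p(u) = (u + 13)*(u - 2*u*(-1)) = (13 + u)*(u + 2*u) = (13 + u)*(3*u) = 3*u*(13 + u))
((-244 + 37)/(-157 - 240) + 360)*p(-20) = ((-244 + 37)/(-157 - 240) + 360)*(3*(-20)*(13 - 20)) = (-207/(-397) + 360)*(3*(-20)*(-7)) = (-207*(-1/397) + 360)*420 = (207/397 + 360)*420 = (143127/397)*420 = 60113340/397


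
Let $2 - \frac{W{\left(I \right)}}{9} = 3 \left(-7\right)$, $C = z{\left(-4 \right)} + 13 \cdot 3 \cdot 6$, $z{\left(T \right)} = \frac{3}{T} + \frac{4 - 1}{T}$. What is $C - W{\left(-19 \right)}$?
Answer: $\frac{51}{2} \approx 25.5$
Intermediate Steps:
$z{\left(T \right)} = \frac{6}{T}$ ($z{\left(T \right)} = \frac{3}{T} + \frac{3}{T} = \frac{6}{T}$)
$C = \frac{465}{2}$ ($C = \frac{6}{-4} + 13 \cdot 3 \cdot 6 = 6 \left(- \frac{1}{4}\right) + 13 \cdot 18 = - \frac{3}{2} + 234 = \frac{465}{2} \approx 232.5$)
$W{\left(I \right)} = 207$ ($W{\left(I \right)} = 18 - 9 \cdot 3 \left(-7\right) = 18 - -189 = 18 + 189 = 207$)
$C - W{\left(-19 \right)} = \frac{465}{2} - 207 = \frac{51}{2}$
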